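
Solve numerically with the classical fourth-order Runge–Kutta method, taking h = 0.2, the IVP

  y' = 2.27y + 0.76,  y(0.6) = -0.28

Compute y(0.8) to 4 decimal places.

RK4: k1 = f(s_n, y_n); k2 = f(s_n + h/2, y_n + (h/2)·k1); k3 = f(s_n + h/2, y_n + (h/2)·k2); k4 = f(s_n + h, y_n + h·k3); y_{n+1} = y_n + (h/6)·(k1 + 2k2 + 2k3 + k4).
s=0.600000, y=-0.280000:
  k1 = f(0.600000, -0.280000) = 0.124400
  k2 = f(0.700000, -0.267560) = 0.152639
  k3 = f(0.700000, -0.264736) = 0.159049
  k4 = f(0.800000, -0.248190) = 0.196608
  y ← -0.280000 + (0.2/6)·(k1 + 2k2 + 2k3 + k4) = -0.248521
y(0.8) ≈ -0.2485

-0.2485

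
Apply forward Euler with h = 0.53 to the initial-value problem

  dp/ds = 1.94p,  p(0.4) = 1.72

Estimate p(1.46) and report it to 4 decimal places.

Euler: p_{n+1} = p_n + h·f(s_n, p_n).
s=0.400000, p=1.720000: f=3.336800 → p ← 1.720000 + 0.53·3.336800 = 3.488504
s=0.930000, p=3.488504: f=6.767698 → p ← 3.488504 + 0.53·6.767698 = 7.075384
p(1.46) ≈ 7.0754

7.0754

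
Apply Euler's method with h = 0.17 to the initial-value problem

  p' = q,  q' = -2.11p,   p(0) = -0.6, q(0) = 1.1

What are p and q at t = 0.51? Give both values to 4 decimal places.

0.0594, 1.5313

Euler on (p,q): p_{n+1} = p_n + h·p', q_{n+1} = q_n + h·q'.
0.000000: (-0.600000, 1.100000); f=(1.100000, 1.266000) → (-0.413000, 1.315220)
0.170000: (-0.413000, 1.315220); f=(1.315220, 0.871430) → (-0.189413, 1.463363)
0.340000: (-0.189413, 1.463363); f=(1.463363, 0.399661) → (0.059359, 1.531305)
(p(0.51), q(0.51)) ≈ (0.0594, 1.5313)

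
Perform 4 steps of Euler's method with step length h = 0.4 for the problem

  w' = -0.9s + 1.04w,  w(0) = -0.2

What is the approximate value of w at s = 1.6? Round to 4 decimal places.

Euler: w_{n+1} = w_n + h·f(s_n, w_n).
s=0.000000, w=-0.200000: f=-0.208000 → w ← -0.200000 + 0.4·(-0.208000) = -0.283200
s=0.400000, w=-0.283200: f=-0.654528 → w ← -0.283200 + 0.4·(-0.654528) = -0.545011
s=0.800000, w=-0.545011: f=-1.286812 → w ← -0.545011 + 0.4·(-1.286812) = -1.059736
s=1.200000, w=-1.059736: f=-2.182125 → w ← -1.059736 + 0.4·(-2.182125) = -1.932586
w(1.6) ≈ -1.9326

-1.9326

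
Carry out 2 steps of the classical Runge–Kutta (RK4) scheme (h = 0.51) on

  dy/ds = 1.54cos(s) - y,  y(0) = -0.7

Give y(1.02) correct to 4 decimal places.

0.5280

RK4: k1 = f(s_n, y_n); k2 = f(s_n + h/2, y_n + (h/2)·k1); k3 = f(s_n + h/2, y_n + (h/2)·k2); k4 = f(s_n + h, y_n + h·k3); y_{n+1} = y_n + (h/6)·(k1 + 2k2 + 2k3 + k4).
s=0.000000, y=-0.700000:
  k1 = f(0.000000, -0.700000) = 2.240000
  k2 = f(0.255000, -0.128800) = 1.619001
  k3 = f(0.255000, -0.287155) = 1.777356
  k4 = f(0.510000, 0.206452) = 1.137575
  y ← -0.700000 + (0.51/6)·(k1 + 2k2 + 2k3 + k4) = 0.164475
s=0.510000, y=0.164475:
  k1 = f(0.510000, 0.164475) = 1.179552
  k2 = f(0.765000, 0.465260) = 0.645668
  k3 = f(0.765000, 0.329120) = 0.781809
  k4 = f(1.020000, 0.563197) = 0.242786
  y ← 0.164475 + (0.51/6)·(k1 + 2k2 + 2k3 + k4) = 0.528045
y(1.02) ≈ 0.5280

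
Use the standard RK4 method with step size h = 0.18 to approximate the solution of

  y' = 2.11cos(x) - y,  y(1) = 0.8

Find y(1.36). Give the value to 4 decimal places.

RK4: k1 = f(x_n, y_n); k2 = f(x_n + h/2, y_n + (h/2)·k1); k3 = f(x_n + h/2, y_n + (h/2)·k2); k4 = f(x_n + h, y_n + h·k3); y_{n+1} = y_n + (h/6)·(k1 + 2k2 + 2k3 + k4).
x=1.000000, y=0.800000:
  k1 = f(1.000000, 0.800000) = 0.340038
  k2 = f(1.090000, 0.830603) = 0.145241
  k3 = f(1.090000, 0.813072) = 0.162772
  k4 = f(1.180000, 0.829299) = -0.025548
  y ← 0.800000 + (0.18/6)·(k1 + 2k2 + 2k3 + k4) = 0.827915
x=1.180000, y=0.827915:
  k1 = f(1.180000, 0.827915) = -0.024164
  k2 = f(1.270000, 0.825741) = -0.200588
  k3 = f(1.270000, 0.809863) = -0.184710
  k4 = f(1.360000, 0.794668) = -0.353174
  y ← 0.827915 + (0.18/6)·(k1 + 2k2 + 2k3 + k4) = 0.793477
y(1.36) ≈ 0.7935

0.7935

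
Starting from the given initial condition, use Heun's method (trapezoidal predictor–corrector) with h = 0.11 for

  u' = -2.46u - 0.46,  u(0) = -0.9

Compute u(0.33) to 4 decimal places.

-0.5075

Heun: k1 = f(s_n, u_n); k2 = f(s_n + h, u_n + h·k1); u_{n+1} = u_n + (h/2)·(k1 + k2).
s=0.000000, u=-0.900000:
  k1 = f(0.000000, -0.900000) = 1.754000
  k2 = f(0.110000, -0.707060) = 1.279368
  u ← -0.900000 + (0.11/2)·(1.754000 + 1.279368) = -0.733165
s=0.110000, u=-0.733165:
  k1 = f(0.110000, -0.733165) = 1.343585
  k2 = f(0.220000, -0.585370) = 0.980011
  u ← -0.733165 + (0.11/2)·(1.343585 + 0.980011) = -0.605367
s=0.220000, u=-0.605367:
  k1 = f(0.220000, -0.605367) = 1.029203
  k2 = f(0.330000, -0.492155) = 0.750700
  u ← -0.605367 + (0.11/2)·(1.029203 + 0.750700) = -0.507472
u(0.33) ≈ -0.5075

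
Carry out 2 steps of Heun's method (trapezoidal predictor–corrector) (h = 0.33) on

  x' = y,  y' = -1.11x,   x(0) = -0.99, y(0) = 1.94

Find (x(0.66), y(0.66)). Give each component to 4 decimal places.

Heun on (x,y): k1 = f(s_n, state_n); k2 = f(s_n + h, state_n + h·k1); state_{n+1} = state_n + (h/2)·(k1 + k2).
0.000000: (-0.990000, 1.940000)
  k1 = (1.940000, 1.098900)
  predictor → (-0.349800, 2.302637)
  k2 = (2.302637, 0.388278)
  → (-0.289965, 2.185384)
0.330000: (-0.289965, 2.185384)
  k1 = (2.185384, 0.321861)
  predictor → (0.431212, 2.291599)
  k2 = (2.291599, -0.478645)
  → (0.448737, 2.159515)
(x(0.66), y(0.66)) ≈ (0.4487, 2.1595)

0.4487, 2.1595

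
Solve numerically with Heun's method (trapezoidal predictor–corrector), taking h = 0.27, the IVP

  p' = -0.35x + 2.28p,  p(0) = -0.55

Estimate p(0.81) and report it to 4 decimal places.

Heun: k1 = f(x_n, p_n); k2 = f(x_n + h, p_n + h·k1); p_{n+1} = p_n + (h/2)·(k1 + k2).
x=0.000000, p=-0.550000:
  k1 = f(0.000000, -0.550000) = -1.254000
  k2 = f(0.270000, -0.888580) = -2.120462
  p ← -0.550000 + (0.27/2)·(-1.254000 + (-2.120462)) = -1.005552
x=0.270000, p=-1.005552:
  k1 = f(0.270000, -1.005552) = -2.387160
  k2 = f(0.540000, -1.650085) = -3.951195
  p ← -1.005552 + (0.27/2)·(-2.387160 + (-3.951195)) = -1.861230
x=0.540000, p=-1.861230:
  k1 = f(0.540000, -1.861230) = -4.432605
  k2 = f(0.810000, -3.058034) = -7.255817
  p ← -1.861230 + (0.27/2)·(-4.432605 + (-7.255817)) = -3.439167
p(0.81) ≈ -3.4392

-3.4392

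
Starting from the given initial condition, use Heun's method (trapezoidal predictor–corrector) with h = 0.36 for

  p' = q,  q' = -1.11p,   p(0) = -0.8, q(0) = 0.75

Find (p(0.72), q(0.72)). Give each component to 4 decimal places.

Heun on (p,q): k1 = f(s_n, state_n); k2 = f(s_n + h, state_n + h·k1); state_{n+1} = state_n + (h/2)·(k1 + k2).
0.000000: (-0.800000, 0.750000)
  k1 = (0.750000, 0.888000)
  predictor → (-0.530000, 1.069680)
  k2 = (1.069680, 0.588300)
  → (-0.472458, 1.015734)
0.360000: (-0.472458, 1.015734)
  k1 = (1.015734, 0.524428)
  predictor → (-0.106793, 1.204528)
  k2 = (1.204528, 0.118541)
  → (-0.072810, 1.131468)
(p(0.72), q(0.72)) ≈ (-0.0728, 1.1315)

-0.0728, 1.1315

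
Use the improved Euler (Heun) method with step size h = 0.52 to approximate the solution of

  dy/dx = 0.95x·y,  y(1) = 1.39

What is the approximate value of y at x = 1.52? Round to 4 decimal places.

2.5130

Heun: k1 = f(x_n, y_n); k2 = f(x_n + h, y_n + h·k1); y_{n+1} = y_n + (h/2)·(k1 + k2).
x=1.000000, y=1.390000:
  k1 = f(1.000000, 1.390000) = 1.320500
  k2 = f(1.520000, 2.076660) = 2.998697
  y ← 1.390000 + (0.52/2)·(1.320500 + 2.998697) = 2.512991
y(1.52) ≈ 2.5130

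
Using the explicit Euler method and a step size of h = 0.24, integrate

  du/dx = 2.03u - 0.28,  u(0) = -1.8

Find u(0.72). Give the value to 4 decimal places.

Euler: u_{n+1} = u_n + h·f(x_n, u_n).
x=0.000000, u=-1.800000: f=-3.934000 → u ← -1.800000 + 0.24·(-3.934000) = -2.744160
x=0.240000, u=-2.744160: f=-5.850645 → u ← -2.744160 + 0.24·(-5.850645) = -4.148315
x=0.480000, u=-4.148315: f=-8.701079 → u ← -4.148315 + 0.24·(-8.701079) = -6.236574
u(0.72) ≈ -6.2366

-6.2366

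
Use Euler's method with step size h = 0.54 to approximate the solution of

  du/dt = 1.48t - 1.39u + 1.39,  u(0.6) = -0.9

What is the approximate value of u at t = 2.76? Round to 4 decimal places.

Euler: u_{n+1} = u_n + h·f(t_n, u_n).
t=0.600000, u=-0.900000: f=3.529000 → u ← -0.900000 + 0.54·3.529000 = 1.005660
t=1.140000, u=1.005660: f=1.679333 → u ← 1.005660 + 0.54·1.679333 = 1.912500
t=1.680000, u=1.912500: f=1.218026 → u ← 1.912500 + 0.54·1.218026 = 2.570233
t=2.220000, u=2.570233: f=1.102976 → u ← 2.570233 + 0.54·1.102976 = 3.165840
u(2.76) ≈ 3.1658

3.1658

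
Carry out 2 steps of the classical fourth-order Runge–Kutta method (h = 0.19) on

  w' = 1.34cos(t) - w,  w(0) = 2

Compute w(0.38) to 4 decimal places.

RK4: k1 = f(t_n, w_n); k2 = f(t_n + h/2, w_n + (h/2)·k1); k3 = f(t_n + h/2, w_n + (h/2)·k2); k4 = f(t_n + h, w_n + h·k3); w_{n+1} = w_n + (h/6)·(k1 + 2k2 + 2k3 + k4).
t=0.000000, w=2.000000:
  k1 = f(0.000000, 2.000000) = -0.660000
  k2 = f(0.095000, 1.937300) = -0.603342
  k3 = f(0.095000, 1.942682) = -0.608725
  k4 = f(0.190000, 1.884342) = -0.568457
  w ← 2.000000 + (0.19/6)·(k1 + 2k2 + 2k3 + k4) = 1.884335
t=0.190000, w=1.884335:
  k1 = f(0.190000, 1.884335) = -0.568449
  k2 = f(0.285000, 1.830332) = -0.544385
  k3 = f(0.285000, 1.832618) = -0.546671
  k4 = f(0.380000, 1.780467) = -0.536056
  w ← 1.884335 + (0.19/6)·(k1 + 2k2 + 2k3 + k4) = 1.780258
w(0.38) ≈ 1.7803

1.7803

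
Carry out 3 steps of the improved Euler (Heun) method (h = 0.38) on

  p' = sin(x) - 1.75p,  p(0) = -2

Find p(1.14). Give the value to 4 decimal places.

Heun: k1 = f(x_n, p_n); k2 = f(x_n + h, p_n + h·k1); p_{n+1} = p_n + (h/2)·(k1 + k2).
x=0.000000, p=-2.000000:
  k1 = f(0.000000, -2.000000) = 3.500000
  k2 = f(0.380000, -0.670000) = 1.543420
  p ← -2.000000 + (0.38/2)·(3.500000 + 1.543420) = -1.041750
x=0.380000, p=-1.041750:
  k1 = f(0.380000, -1.041750) = 2.193983
  k2 = f(0.760000, -0.208037) = 1.052985
  p ← -1.041750 + (0.38/2)·(2.193983 + 1.052985) = -0.424826
x=0.760000, p=-0.424826:
  k1 = f(0.760000, -0.424826) = 1.432367
  k2 = f(1.140000, 0.119473) = 0.699555
  p ← -0.424826 + (0.38/2)·(1.432367 + 0.699555) = -0.019761
p(1.14) ≈ -0.0198

-0.0198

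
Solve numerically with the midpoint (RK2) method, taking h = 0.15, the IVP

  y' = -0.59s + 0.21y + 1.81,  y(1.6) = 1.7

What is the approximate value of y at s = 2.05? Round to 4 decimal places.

2.2157

Midpoint: k1 = f(s_n, y_n); k2 = f(s_n + h/2, y_n + (h/2)·k1); y_{n+1} = y_n + h·k2.
s=1.600000, y=1.700000:
  k1 = f(1.600000, 1.700000) = 1.223000
  k2 = f(1.675000, 1.791725) = 1.198012
  y ← 1.700000 + 0.15·1.198012 = 1.879702
s=1.750000, y=1.879702:
  k1 = f(1.750000, 1.879702) = 1.172237
  k2 = f(1.825000, 1.967620) = 1.146450
  y ← 1.879702 + 0.15·1.146450 = 2.051669
s=1.900000, y=2.051669:
  k1 = f(1.900000, 2.051669) = 1.119851
  k2 = f(1.975000, 2.135658) = 1.093238
  y ← 2.051669 + 0.15·1.093238 = 2.215655
y(2.05) ≈ 2.2157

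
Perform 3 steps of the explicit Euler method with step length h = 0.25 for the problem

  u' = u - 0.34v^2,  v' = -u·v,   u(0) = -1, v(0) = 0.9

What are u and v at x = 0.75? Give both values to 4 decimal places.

-2.3854, 2.1527

Euler on (u,v): u_{n+1} = u_n + h·u', v_{n+1} = v_n + h·v'.
0.000000: (-1.000000, 0.900000); f=(-1.275400, 0.900000) → (-1.318850, 1.125000)
0.250000: (-1.318850, 1.125000); f=(-1.749163, 1.483706) → (-1.756141, 1.495927)
0.500000: (-1.756141, 1.495927); f=(-2.516991, 2.627057) → (-2.385388, 2.152691)
(u(0.75), v(0.75)) ≈ (-2.3854, 2.1527)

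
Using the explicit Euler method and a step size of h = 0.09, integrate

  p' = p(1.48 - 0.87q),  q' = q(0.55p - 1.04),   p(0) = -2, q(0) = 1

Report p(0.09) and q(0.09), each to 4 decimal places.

Euler on (p,q): p_{n+1} = p_n + h·p', q_{n+1} = q_n + h·q'.
0.000000: (-2.000000, 1.000000); f=(-1.220000, -2.140000) → (-2.109800, 0.807400)
(p(0.09), q(0.09)) ≈ (-2.1098, 0.8074)

-2.1098, 0.8074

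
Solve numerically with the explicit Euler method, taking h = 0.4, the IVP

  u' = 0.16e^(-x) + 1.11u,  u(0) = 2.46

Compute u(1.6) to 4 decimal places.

Euler: u_{n+1} = u_n + h·f(x_n, u_n).
x=0.000000, u=2.460000: f=2.890600 → u ← 2.460000 + 0.4·2.890600 = 3.616240
x=0.400000, u=3.616240: f=4.121278 → u ← 3.616240 + 0.4·4.121278 = 5.264751
x=0.800000, u=5.264751: f=5.915766 → u ← 5.264751 + 0.4·5.915766 = 7.631058
x=1.200000, u=7.631058: f=8.518665 → u ← 7.631058 + 0.4·8.518665 = 11.038524
u(1.6) ≈ 11.0385

11.0385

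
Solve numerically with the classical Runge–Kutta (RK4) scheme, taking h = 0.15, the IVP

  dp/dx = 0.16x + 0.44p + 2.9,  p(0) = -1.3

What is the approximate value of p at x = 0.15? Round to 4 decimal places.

-0.9372

RK4: k1 = f(x_n, p_n); k2 = f(x_n + h/2, p_n + (h/2)·k1); k3 = f(x_n + h/2, p_n + (h/2)·k2); k4 = f(x_n + h, p_n + h·k3); p_{n+1} = p_n + (h/6)·(k1 + 2k2 + 2k3 + k4).
x=0.000000, p=-1.300000:
  k1 = f(0.000000, -1.300000) = 2.328000
  k2 = f(0.075000, -1.125400) = 2.416824
  k3 = f(0.075000, -1.118738) = 2.419755
  k4 = f(0.150000, -0.937037) = 2.511704
  p ← -1.300000 + (0.15/6)·(k1 + 2k2 + 2k3 + k4) = -0.937178
p(0.15) ≈ -0.9372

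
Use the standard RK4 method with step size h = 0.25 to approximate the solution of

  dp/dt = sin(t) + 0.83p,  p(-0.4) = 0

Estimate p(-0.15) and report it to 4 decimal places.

RK4: k1 = f(t_n, p_n); k2 = f(t_n + h/2, p_n + (h/2)·k1); k3 = f(t_n + h/2, p_n + (h/2)·k2); k4 = f(t_n + h, p_n + h·k3); p_{n+1} = p_n + (h/6)·(k1 + 2k2 + 2k3 + k4).
t=-0.400000, p=0.000000:
  k1 = f(-0.400000, 0.000000) = -0.389418
  k2 = f(-0.275000, -0.048677) = -0.311949
  k3 = f(-0.275000, -0.038994) = -0.303912
  k4 = f(-0.150000, -0.075978) = -0.212500
  p ← 0.000000 + (0.25/6)·(k1 + 2k2 + 2k3 + k4) = -0.076402
p(-0.15) ≈ -0.0764

-0.0764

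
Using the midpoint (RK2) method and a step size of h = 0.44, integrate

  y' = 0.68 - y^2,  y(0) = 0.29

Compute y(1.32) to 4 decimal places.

Midpoint: k1 = f(x_n, y_n); k2 = f(x_n + h/2, y_n + (h/2)·k1); y_{n+1} = y_n + h·k2.
x=0.000000, y=0.290000:
  k1 = f(0.000000, 0.290000) = 0.595900
  k2 = f(0.220000, 0.421098) = 0.502676
  y ← 0.290000 + 0.44·0.502676 = 0.511178
x=0.440000, y=0.511178:
  k1 = f(0.440000, 0.511178) = 0.418697
  k2 = f(0.660000, 0.603291) = 0.316040
  y ← 0.511178 + 0.44·0.316040 = 0.650235
x=0.880000, y=0.650235:
  k1 = f(0.880000, 0.650235) = 0.257194
  k2 = f(1.100000, 0.706818) = 0.180408
  y ← 0.650235 + 0.44·0.180408 = 0.729615
y(1.32) ≈ 0.7296

0.7296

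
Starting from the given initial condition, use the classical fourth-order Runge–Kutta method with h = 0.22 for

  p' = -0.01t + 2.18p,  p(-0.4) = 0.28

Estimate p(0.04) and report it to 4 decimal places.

0.7321

RK4: k1 = f(t_n, p_n); k2 = f(t_n + h/2, p_n + (h/2)·k1); k3 = f(t_n + h/2, p_n + (h/2)·k2); k4 = f(t_n + h, p_n + h·k3); p_{n+1} = p_n + (h/6)·(k1 + 2k2 + 2k3 + k4).
t=-0.400000, p=0.280000:
  k1 = f(-0.400000, 0.280000) = 0.614400
  k2 = f(-0.290000, 0.347584) = 0.760633
  k3 = f(-0.290000, 0.363670) = 0.795700
  k4 = f(-0.180000, 0.455054) = 0.993818
  p ← 0.280000 + (0.22/6)·(k1 + 2k2 + 2k3 + k4) = 0.453099
t=-0.180000, p=0.453099:
  k1 = f(-0.180000, 0.453099) = 0.989556
  k2 = f(-0.070000, 0.561950) = 1.225751
  k3 = f(-0.070000, 0.587932) = 1.282391
  k4 = f(0.040000, 0.735225) = 1.602391
  p ← 0.453099 + (0.22/6)·(k1 + 2k2 + 2k3 + k4) = 0.732068
p(0.04) ≈ 0.7321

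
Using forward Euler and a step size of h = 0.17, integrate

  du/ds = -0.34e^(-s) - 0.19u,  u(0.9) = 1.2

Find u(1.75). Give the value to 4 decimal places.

Euler: u_{n+1} = u_n + h·f(s_n, u_n).
s=0.900000, u=1.200000: f=-0.366234 → u ← 1.200000 + 0.17·(-0.366234) = 1.137740
s=1.070000, u=1.137740: f=-0.332794 → u ← 1.137740 + 0.17·(-0.332794) = 1.081165
s=1.240000, u=1.081165: f=-0.303812 → u ← 1.081165 + 0.17·(-0.303812) = 1.029517
s=1.410000, u=1.029517: f=-0.278617 → u ← 1.029517 + 0.17·(-0.278617) = 0.982152
s=1.580000, u=0.982152: f=-0.256640 → u ← 0.982152 + 0.17·(-0.256640) = 0.938524
u(1.75) ≈ 0.9385

0.9385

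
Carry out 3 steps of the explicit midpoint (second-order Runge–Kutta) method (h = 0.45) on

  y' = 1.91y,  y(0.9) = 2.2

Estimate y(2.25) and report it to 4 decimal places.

Midpoint: k1 = f(x_n, y_n); k2 = f(x_n + h/2, y_n + (h/2)·k1); y_{n+1} = y_n + h·k2.
x=0.900000, y=2.200000:
  k1 = f(0.900000, 2.200000) = 4.202000
  k2 = f(1.125000, 3.145450) = 6.007810
  y ← 2.200000 + 0.45·6.007810 = 4.903514
x=1.350000, y=4.903514:
  k1 = f(1.350000, 4.903514) = 9.365712
  k2 = f(1.575000, 7.010800) = 13.390627
  y ← 4.903514 + 0.45·13.390627 = 10.929296
x=1.800000, y=10.929296:
  k1 = f(1.800000, 10.929296) = 20.874956
  k2 = f(2.025000, 15.626162) = 29.845969
  y ← 10.929296 + 0.45·29.845969 = 24.359982
y(2.25) ≈ 24.3600

24.3600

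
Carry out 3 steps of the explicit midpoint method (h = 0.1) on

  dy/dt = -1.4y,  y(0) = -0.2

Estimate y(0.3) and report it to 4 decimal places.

Midpoint: k1 = f(t_n, y_n); k2 = f(t_n + h/2, y_n + (h/2)·k1); y_{n+1} = y_n + h·k2.
t=0.000000, y=-0.200000:
  k1 = f(0.000000, -0.200000) = 0.280000
  k2 = f(0.050000, -0.186000) = 0.260400
  y ← -0.200000 + 0.1·0.260400 = -0.173960
t=0.100000, y=-0.173960:
  k1 = f(0.100000, -0.173960) = 0.243544
  k2 = f(0.150000, -0.161783) = 0.226496
  y ← -0.173960 + 0.1·0.226496 = -0.151310
t=0.200000, y=-0.151310:
  k1 = f(0.200000, -0.151310) = 0.211835
  k2 = f(0.250000, -0.140719) = 0.197006
  y ← -0.151310 + 0.1·0.197006 = -0.131610
y(0.3) ≈ -0.1316

-0.1316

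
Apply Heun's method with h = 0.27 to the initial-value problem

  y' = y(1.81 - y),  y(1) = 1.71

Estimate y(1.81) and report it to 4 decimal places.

Heun: k1 = f(t_n, y_n); k2 = f(t_n + h, y_n + h·k1); y_{n+1} = y_n + (h/2)·(k1 + k2).
t=1.000000, y=1.710000:
  k1 = f(1.000000, 1.710000) = 0.171000
  k2 = f(1.270000, 1.756170) = 0.094535
  y ← 1.710000 + (0.27/2)·(0.171000 + 0.094535) = 1.745847
t=1.270000, y=1.745847:
  k1 = f(1.270000, 1.745847) = 0.112001
  k2 = f(1.540000, 1.776087) = 0.060232
  y ← 1.745847 + (0.27/2)·(0.112001 + 0.060232) = 1.769099
t=1.540000, y=1.769099:
  k1 = f(1.540000, 1.769099) = 0.072359
  k2 = f(1.810000, 1.788635) = 0.038213
  y ← 1.769099 + (0.27/2)·(0.072359 + 0.038213) = 1.784026
y(1.81) ≈ 1.7840

1.7840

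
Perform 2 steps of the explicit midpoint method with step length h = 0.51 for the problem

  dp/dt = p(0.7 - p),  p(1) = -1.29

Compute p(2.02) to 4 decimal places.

-43.9328

Midpoint: k1 = f(t_n, p_n); k2 = f(t_n + h/2, p_n + (h/2)·k1); p_{n+1} = p_n + h·k2.
t=1.000000, p=-1.290000:
  k1 = f(1.000000, -1.290000) = -2.567100
  k2 = f(1.255000, -1.944611) = -5.142737
  p ← -1.290000 + 0.51·(-5.142737) = -3.912796
t=1.510000, p=-3.912796:
  k1 = f(1.510000, -3.912796) = -18.048930
  k2 = f(1.765000, -8.515273) = -78.470569
  p ← -3.912796 + 0.51·(-78.470569) = -43.932786
p(2.02) ≈ -43.9328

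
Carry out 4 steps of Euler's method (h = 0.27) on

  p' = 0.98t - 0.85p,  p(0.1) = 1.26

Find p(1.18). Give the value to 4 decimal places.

Euler: p_{n+1} = p_n + h·f(t_n, p_n).
t=0.100000, p=1.260000: f=-0.973000 → p ← 1.260000 + 0.27·(-0.973000) = 0.997290
t=0.370000, p=0.997290: f=-0.485096 → p ← 0.997290 + 0.27·(-0.485096) = 0.866314
t=0.640000, p=0.866314: f=-0.109167 → p ← 0.866314 + 0.27·(-0.109167) = 0.836839
t=0.910000, p=0.836839: f=0.180487 → p ← 0.836839 + 0.27·0.180487 = 0.885570
p(1.18) ≈ 0.8856

0.8856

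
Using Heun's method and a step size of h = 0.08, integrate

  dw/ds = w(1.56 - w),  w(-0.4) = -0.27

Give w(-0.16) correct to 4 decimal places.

-0.4253

Heun: k1 = f(s_n, w_n); k2 = f(s_n + h, w_n + h·k1); w_{n+1} = w_n + (h/2)·(k1 + k2).
s=-0.400000, w=-0.270000:
  k1 = f(-0.400000, -0.270000) = -0.494100
  k2 = f(-0.320000, -0.309528) = -0.578671
  w ← -0.270000 + (0.08/2)·(-0.494100 + (-0.578671)) = -0.312911
s=-0.320000, w=-0.312911:
  k1 = f(-0.320000, -0.312911) = -0.586054
  k2 = f(-0.240000, -0.359795) = -0.690733
  w ← -0.312911 + (0.08/2)·(-0.586054 + (-0.690733)) = -0.363982
s=-0.240000, w=-0.363982:
  k1 = f(-0.240000, -0.363982) = -0.700296
  k2 = f(-0.160000, -0.420006) = -0.831614
  w ← -0.363982 + (0.08/2)·(-0.700296 + (-0.831614)) = -0.425259
w(-0.16) ≈ -0.4253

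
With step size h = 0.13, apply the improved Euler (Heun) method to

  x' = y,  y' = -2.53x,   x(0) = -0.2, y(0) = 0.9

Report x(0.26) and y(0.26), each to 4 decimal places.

0.0460, 0.9522

Heun on (x,y): k1 = f(s_n, state_n); k2 = f(s_n + h, state_n + h·k1); state_{n+1} = state_n + (h/2)·(k1 + k2).
0.000000: (-0.200000, 0.900000)
  k1 = (0.900000, 0.506000)
  predictor → (-0.083000, 0.965780)
  k2 = (0.965780, 0.209990)
  → (-0.078724, 0.946539)
0.130000: (-0.078724, 0.946539)
  k1 = (0.946539, 0.199172)
  predictor → (0.044326, 0.972432)
  k2 = (0.972432, -0.112144)
  → (0.046009, 0.952196)
(x(0.26), y(0.26)) ≈ (0.0460, 0.9522)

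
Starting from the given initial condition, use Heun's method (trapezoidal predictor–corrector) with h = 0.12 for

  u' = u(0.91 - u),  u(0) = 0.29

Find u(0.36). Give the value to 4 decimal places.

0.3581

Heun: k1 = f(t_n, u_n); k2 = f(t_n + h, u_n + h·k1); u_{n+1} = u_n + (h/2)·(k1 + k2).
t=0.000000, u=0.290000:
  k1 = f(0.000000, 0.290000) = 0.179800
  k2 = f(0.120000, 0.311576) = 0.186455
  u ← 0.290000 + (0.12/2)·(0.179800 + 0.186455) = 0.311975
t=0.120000, u=0.311975:
  k1 = f(0.120000, 0.311975) = 0.186569
  k2 = f(0.240000, 0.334364) = 0.192472
  u ← 0.311975 + (0.12/2)·(0.186569 + 0.192472) = 0.334718
t=0.240000, u=0.334718:
  k1 = f(0.240000, 0.334718) = 0.192557
  k2 = f(0.360000, 0.357825) = 0.197582
  u ← 0.334718 + (0.12/2)·(0.192557 + 0.197582) = 0.358126
u(0.36) ≈ 0.3581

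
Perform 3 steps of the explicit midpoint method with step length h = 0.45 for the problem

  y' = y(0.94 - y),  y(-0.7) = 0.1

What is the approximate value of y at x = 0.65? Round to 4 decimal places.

Midpoint: k1 = f(x_n, y_n); k2 = f(x_n + h/2, y_n + (h/2)·k1); y_{n+1} = y_n + h·k2.
x=-0.700000, y=0.100000:
  k1 = f(-0.700000, 0.100000) = 0.084000
  k2 = f(-0.475000, 0.118900) = 0.097629
  y ← 0.100000 + 0.45·0.097629 = 0.143933
x=-0.250000, y=0.143933:
  k1 = f(-0.250000, 0.143933) = 0.114580
  k2 = f(-0.025000, 0.169714) = 0.130728
  y ← 0.143933 + 0.45·0.130728 = 0.202761
x=0.200000, y=0.202761:
  k1 = f(0.200000, 0.202761) = 0.149483
  k2 = f(0.425000, 0.236394) = 0.166328
  y ← 0.202761 + 0.45·0.166328 = 0.277608
y(0.65) ≈ 0.2776

0.2776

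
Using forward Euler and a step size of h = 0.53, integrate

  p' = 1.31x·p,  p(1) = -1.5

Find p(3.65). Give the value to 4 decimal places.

Euler: p_{n+1} = p_n + h·f(x_n, p_n).
x=1.000000, p=-1.500000: f=-1.965000 → p ← -1.500000 + 0.53·(-1.965000) = -2.541450
x=1.530000, p=-2.541450: f=-5.093828 → p ← -2.541450 + 0.53·(-5.093828) = -5.241179
x=2.060000, p=-5.241179: f=-14.143846 → p ← -5.241179 + 0.53·(-14.143846) = -12.737417
x=2.590000, p=-12.737417: f=-43.216783 → p ← -12.737417 + 0.53·(-43.216783) = -35.642312
x=3.120000, p=-35.642312: f=-145.677257 → p ← -35.642312 + 0.53·(-145.677257) = -112.851258
p(3.65) ≈ -112.8513

-112.8513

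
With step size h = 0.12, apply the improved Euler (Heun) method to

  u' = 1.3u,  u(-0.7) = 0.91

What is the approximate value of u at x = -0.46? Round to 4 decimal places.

1.2418

Heun: k1 = f(x_n, u_n); k2 = f(x_n + h, u_n + h·k1); u_{n+1} = u_n + (h/2)·(k1 + k2).
x=-0.700000, u=0.910000:
  k1 = f(-0.700000, 0.910000) = 1.183000
  k2 = f(-0.580000, 1.051960) = 1.367548
  u ← 0.910000 + (0.12/2)·(1.183000 + 1.367548) = 1.063033
x=-0.580000, u=1.063033:
  k1 = f(-0.580000, 1.063033) = 1.381943
  k2 = f(-0.460000, 1.228866) = 1.597526
  u ← 1.063033 + (0.12/2)·(1.381943 + 1.597526) = 1.241801
u(-0.46) ≈ 1.2418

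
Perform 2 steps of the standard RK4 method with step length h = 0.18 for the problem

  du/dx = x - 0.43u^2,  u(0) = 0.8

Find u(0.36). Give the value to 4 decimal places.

RK4: k1 = f(x_n, u_n); k2 = f(x_n + h/2, u_n + (h/2)·k1); k3 = f(x_n + h/2, u_n + (h/2)·k2); k4 = f(x_n + h, u_n + h·k3); u_{n+1} = u_n + (h/6)·(k1 + 2k2 + 2k3 + k4).
x=0.000000, u=0.800000:
  k1 = f(0.000000, 0.800000) = -0.275200
  k2 = f(0.090000, 0.775232) = -0.168423
  k3 = f(0.090000, 0.784842) = -0.174870
  k4 = f(0.180000, 0.768523) = -0.073970
  u ← 0.800000 + (0.18/6)·(k1 + 2k2 + 2k3 + k4) = 0.768927
x=0.180000, u=0.768927:
  k1 = f(0.180000, 0.768927) = -0.074237
  k2 = f(0.270000, 0.762246) = 0.020162
  k3 = f(0.270000, 0.770742) = 0.014562
  k4 = f(0.360000, 0.771548) = 0.104027
  u ← 0.768927 + (0.18/6)·(k1 + 2k2 + 2k3 + k4) = 0.771904
u(0.36) ≈ 0.7719

0.7719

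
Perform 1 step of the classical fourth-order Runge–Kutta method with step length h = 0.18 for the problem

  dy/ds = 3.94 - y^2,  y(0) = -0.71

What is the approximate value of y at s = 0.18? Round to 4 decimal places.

-0.0338

RK4: k1 = f(s_n, y_n); k2 = f(s_n + h/2, y_n + (h/2)·k1); k3 = f(s_n + h/2, y_n + (h/2)·k2); k4 = f(s_n + h, y_n + h·k3); y_{n+1} = y_n + (h/6)·(k1 + 2k2 + 2k3 + k4).
s=0.000000, y=-0.710000:
  k1 = f(0.000000, -0.710000) = 3.435900
  k2 = f(0.090000, -0.400769) = 3.779384
  k3 = f(0.090000, -0.369855) = 3.803207
  k4 = f(0.180000, -0.025423) = 3.939354
  y ← -0.710000 + (0.18/6)·(k1 + 2k2 + 2k3 + k4) = -0.033787
y(0.18) ≈ -0.0338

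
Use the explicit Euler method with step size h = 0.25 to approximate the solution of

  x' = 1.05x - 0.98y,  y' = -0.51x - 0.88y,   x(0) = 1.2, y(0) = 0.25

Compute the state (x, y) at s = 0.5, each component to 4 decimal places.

Euler on (x,y): x_{n+1} = x_n + h·x', y_{n+1} = y_n + h·y'.
0.000000: (1.200000, 0.250000); f=(1.015000, -0.832000) → (1.453750, 0.042000)
0.250000: (1.453750, 0.042000); f=(1.485277, -0.778372) → (1.825069, -0.152593)
(x(0.5), y(0.5)) ≈ (1.8251, -0.1526)

1.8251, -0.1526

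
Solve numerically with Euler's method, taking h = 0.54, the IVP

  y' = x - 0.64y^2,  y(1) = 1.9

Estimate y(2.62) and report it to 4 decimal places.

1.8440

Euler: y_{n+1} = y_n + h·f(x_n, y_n).
x=1.000000, y=1.900000: f=-1.310400 → y ← 1.900000 + 0.54·(-1.310400) = 1.192384
x=1.540000, y=1.192384: f=0.630061 → y ← 1.192384 + 0.54·0.630061 = 1.532617
x=2.080000, y=1.532617: f=0.576695 → y ← 1.532617 + 0.54·0.576695 = 1.844032
y(2.62) ≈ 1.8440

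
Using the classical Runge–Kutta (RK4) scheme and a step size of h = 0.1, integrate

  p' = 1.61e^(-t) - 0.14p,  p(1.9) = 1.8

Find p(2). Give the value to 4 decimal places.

RK4: k1 = f(t_n, p_n); k2 = f(t_n + h/2, p_n + (h/2)·k1); k3 = f(t_n + h/2, p_n + (h/2)·k2); k4 = f(t_n + h, p_n + h·k3); p_{n+1} = p_n + (h/6)·(k1 + 2k2 + 2k3 + k4).
t=1.900000, p=1.800000:
  k1 = f(1.900000, 1.800000) = -0.011195
  k2 = f(1.950000, 1.799440) = -0.022860
  k3 = f(1.950000, 1.798857) = -0.022779
  k4 = f(2.000000, 1.797722) = -0.033791
  p ← 1.800000 + (0.1/6)·(k1 + 2k2 + 2k3 + k4) = 1.797729
p(2) ≈ 1.7977

1.7977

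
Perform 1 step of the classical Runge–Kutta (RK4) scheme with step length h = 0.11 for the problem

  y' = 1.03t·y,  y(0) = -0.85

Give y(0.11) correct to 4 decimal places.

-0.8553

RK4: k1 = f(t_n, y_n); k2 = f(t_n + h/2, y_n + (h/2)·k1); k3 = f(t_n + h/2, y_n + (h/2)·k2); k4 = f(t_n + h, y_n + h·k3); y_{n+1} = y_n + (h/6)·(k1 + 2k2 + 2k3 + k4).
t=0.000000, y=-0.850000:
  k1 = f(0.000000, -0.850000) = 0.000000
  k2 = f(0.055000, -0.850000) = -0.048153
  k3 = f(0.055000, -0.852648) = -0.048303
  k4 = f(0.110000, -0.855313) = -0.096907
  y ← -0.850000 + (0.11/6)·(k1 + 2k2 + 2k3 + k4) = -0.855313
y(0.11) ≈ -0.8553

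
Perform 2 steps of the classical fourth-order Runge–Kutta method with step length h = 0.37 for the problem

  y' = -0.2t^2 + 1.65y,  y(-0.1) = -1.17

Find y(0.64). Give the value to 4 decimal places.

-3.9871

RK4: k1 = f(t_n, y_n); k2 = f(t_n + h/2, y_n + (h/2)·k1); k3 = f(t_n + h/2, y_n + (h/2)·k2); k4 = f(t_n + h, y_n + h·k3); y_{n+1} = y_n + (h/6)·(k1 + 2k2 + 2k3 + k4).
t=-0.100000, y=-1.170000:
  k1 = f(-0.100000, -1.170000) = -1.932500
  k2 = f(0.085000, -1.527512) = -2.521841
  k3 = f(0.085000, -1.636541) = -2.701737
  k4 = f(0.270000, -2.169643) = -3.594490
  y ← -1.170000 + (0.37/6)·(k1 + 2k2 + 2k3 + k4) = -2.155072
t=0.270000, y=-2.155072:
  k1 = f(0.270000, -2.155072) = -3.570449
  k2 = f(0.455000, -2.815605) = -4.687154
  k3 = f(0.455000, -3.022196) = -5.028028
  k4 = f(0.640000, -4.015443) = -6.707400
  y ← -2.155072 + (0.37/6)·(k1 + 2k2 + 2k3 + k4) = -3.987079
y(0.64) ≈ -3.9871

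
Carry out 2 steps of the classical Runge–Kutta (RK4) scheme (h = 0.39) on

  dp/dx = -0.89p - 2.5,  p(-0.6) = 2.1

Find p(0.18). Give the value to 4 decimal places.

-0.3568

RK4: k1 = f(x_n, p_n); k2 = f(x_n + h/2, p_n + (h/2)·k1); k3 = f(x_n + h/2, p_n + (h/2)·k2); k4 = f(x_n + h, p_n + h·k3); p_{n+1} = p_n + (h/6)·(k1 + 2k2 + 2k3 + k4).
x=-0.600000, p=2.100000:
  k1 = f(-0.600000, 2.100000) = -4.369000
  k2 = f(-0.405000, 1.248045) = -3.610760
  k3 = f(-0.405000, 1.395902) = -3.742353
  k4 = f(-0.210000, 0.640482) = -3.070029
  p ← 2.100000 + (0.39/6)·(k1 + 2k2 + 2k3 + k4) = 0.660558
x=-0.210000, p=0.660558:
  k1 = f(-0.210000, 0.660558) = -3.087897
  k2 = f(-0.015000, 0.058419) = -2.551992
  k3 = f(-0.015000, 0.162920) = -2.644999
  k4 = f(0.180000, -0.370991) = -2.169818
  p ← 0.660558 + (0.39/6)·(k1 + 2k2 + 2k3 + k4) = -0.356802
p(0.18) ≈ -0.3568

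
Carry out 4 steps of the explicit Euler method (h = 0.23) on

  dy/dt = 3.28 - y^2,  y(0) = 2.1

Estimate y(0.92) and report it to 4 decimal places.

Euler: y_{n+1} = y_n + h·f(t_n, y_n).
t=0.000000, y=2.100000: f=-1.130000 → y ← 2.100000 + 0.23·(-1.130000) = 1.840100
t=0.230000, y=1.840100: f=-0.105968 → y ← 1.840100 + 0.23·(-0.105968) = 1.815727
t=0.460000, y=1.815727: f=-0.016866 → y ← 1.815727 + 0.23·(-0.016866) = 1.811848
t=0.690000, y=1.811848: f=-0.002794 → y ← 1.811848 + 0.23·(-0.002794) = 1.811206
y(0.92) ≈ 1.8112

1.8112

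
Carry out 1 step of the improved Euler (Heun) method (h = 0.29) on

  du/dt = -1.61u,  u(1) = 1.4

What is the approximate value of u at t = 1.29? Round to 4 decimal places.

0.8989

Heun: k1 = f(t_n, u_n); k2 = f(t_n + h, u_n + h·k1); u_{n+1} = u_n + (h/2)·(k1 + k2).
t=1.000000, u=1.400000:
  k1 = f(1.000000, 1.400000) = -2.254000
  k2 = f(1.290000, 0.746340) = -1.201607
  u ← 1.400000 + (0.29/2)·(-2.254000 + (-1.201607)) = 0.898937
u(1.29) ≈ 0.8989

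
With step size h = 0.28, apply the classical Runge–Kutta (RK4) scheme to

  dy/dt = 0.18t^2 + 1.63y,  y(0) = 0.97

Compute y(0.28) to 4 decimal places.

RK4: k1 = f(t_n, y_n); k2 = f(t_n + h/2, y_n + (h/2)·k1); k3 = f(t_n + h/2, y_n + (h/2)·k2); k4 = f(t_n + h, y_n + h·k3); y_{n+1} = y_n + (h/6)·(k1 + 2k2 + 2k3 + k4).
t=0.000000, y=0.970000:
  k1 = f(0.000000, 0.970000) = 1.581100
  k2 = f(0.140000, 1.191354) = 1.945435
  k3 = f(0.140000, 1.242361) = 2.028576
  k4 = f(0.280000, 1.538001) = 2.521054
  y ← 0.970000 + (0.28/6)·(k1 + 2k2 + 2k3 + k4) = 1.532342
y(0.28) ≈ 1.5323

1.5323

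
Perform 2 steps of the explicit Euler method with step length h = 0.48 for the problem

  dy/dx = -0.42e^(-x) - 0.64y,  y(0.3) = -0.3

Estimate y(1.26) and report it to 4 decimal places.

-0.3399

Euler: y_{n+1} = y_n + h·f(x_n, y_n).
x=0.300000, y=-0.300000: f=-0.119144 → y ← -0.300000 + 0.48·(-0.119144) = -0.357189
x=0.780000, y=-0.357189: f=0.036070 → y ← -0.357189 + 0.48·0.036070 = -0.339875
y(1.26) ≈ -0.3399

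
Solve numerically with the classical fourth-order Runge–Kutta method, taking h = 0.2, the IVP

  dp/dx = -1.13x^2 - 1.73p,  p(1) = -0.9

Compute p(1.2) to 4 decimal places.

-0.8710

RK4: k1 = f(x_n, p_n); k2 = f(x_n + h/2, p_n + (h/2)·k1); k3 = f(x_n + h/2, p_n + (h/2)·k2); k4 = f(x_n + h, p_n + h·k3); p_{n+1} = p_n + (h/6)·(k1 + 2k2 + 2k3 + k4).
x=1.000000, p=-0.900000:
  k1 = f(1.000000, -0.900000) = 0.427000
  k2 = f(1.100000, -0.857300) = 0.115829
  k3 = f(1.100000, -0.888417) = 0.169662
  k4 = f(1.200000, -0.866068) = -0.128903
  p ← -0.900000 + (0.2/6)·(k1 + 2k2 + 2k3 + k4) = -0.871031
p(1.2) ≈ -0.8710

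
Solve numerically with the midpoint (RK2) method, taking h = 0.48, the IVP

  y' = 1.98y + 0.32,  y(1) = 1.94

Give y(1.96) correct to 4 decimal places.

Midpoint: k1 = f(s_n, y_n); k2 = f(s_n + h/2, y_n + (h/2)·k1); y_{n+1} = y_n + h·k2.
s=1.000000, y=1.940000:
  k1 = f(1.000000, 1.940000) = 4.161200
  k2 = f(1.240000, 2.938688) = 6.138602
  y ← 1.940000 + 0.48·6.138602 = 4.886529
s=1.480000, y=4.886529:
  k1 = f(1.480000, 4.886529) = 9.995328
  k2 = f(1.720000, 7.285408) = 14.745107
  y ← 4.886529 + 0.48·14.745107 = 11.964181
y(1.96) ≈ 11.9642

11.9642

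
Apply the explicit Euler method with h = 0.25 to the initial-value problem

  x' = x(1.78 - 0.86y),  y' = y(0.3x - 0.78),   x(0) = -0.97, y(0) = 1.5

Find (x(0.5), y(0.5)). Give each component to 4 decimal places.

Euler on (x,y): x_{n+1} = x_n + h·x', y_{n+1} = y_n + h·y'.
0.000000: (-0.970000, 1.500000); f=(-0.475300, -1.606500) → (-1.088825, 1.098375)
0.250000: (-1.088825, 1.098375); f=(-0.909602, -1.215514) → (-1.316225, 0.794497)
(x(0.5), y(0.5)) ≈ (-1.3162, 0.7945)

-1.3162, 0.7945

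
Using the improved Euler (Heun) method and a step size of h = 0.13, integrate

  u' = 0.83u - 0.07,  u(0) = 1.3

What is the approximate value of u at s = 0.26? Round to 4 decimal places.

Heun: k1 = f(s_n, u_n); k2 = f(s_n + h, u_n + h·k1); u_{n+1} = u_n + (h/2)·(k1 + k2).
s=0.000000, u=1.300000:
  k1 = f(0.000000, 1.300000) = 1.009000
  k2 = f(0.130000, 1.431170) = 1.117871
  u ← 1.300000 + (0.13/2)·(1.009000 + 1.117871) = 1.438247
s=0.130000, u=1.438247:
  k1 = f(0.130000, 1.438247) = 1.123745
  k2 = f(0.260000, 1.584333) = 1.244997
  u ← 1.438247 + (0.13/2)·(1.123745 + 1.244997) = 1.592215
u(0.26) ≈ 1.5922

1.5922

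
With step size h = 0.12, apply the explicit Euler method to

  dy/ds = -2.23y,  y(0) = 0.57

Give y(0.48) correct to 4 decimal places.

Euler: y_{n+1} = y_n + h·f(s_n, y_n).
s=0.000000, y=0.570000: f=-1.271100 → y ← 0.570000 + 0.12·(-1.271100) = 0.417468
s=0.120000, y=0.417468: f=-0.930954 → y ← 0.417468 + 0.12·(-0.930954) = 0.305754
s=0.240000, y=0.305754: f=-0.681830 → y ← 0.305754 + 0.12·(-0.681830) = 0.223934
s=0.360000, y=0.223934: f=-0.499373 → y ← 0.223934 + 0.12·(-0.499373) = 0.164009
y(0.48) ≈ 0.1640

0.1640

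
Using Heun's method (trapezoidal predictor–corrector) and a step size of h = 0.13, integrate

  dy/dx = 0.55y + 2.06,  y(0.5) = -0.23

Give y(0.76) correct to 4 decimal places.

0.3100

Heun: k1 = f(x_n, y_n); k2 = f(x_n + h, y_n + h·k1); y_{n+1} = y_n + (h/2)·(k1 + k2).
x=0.500000, y=-0.230000:
  k1 = f(0.500000, -0.230000) = 1.933500
  k2 = f(0.630000, 0.021355) = 2.071745
  y ← -0.230000 + (0.13/2)·(1.933500 + 2.071745) = 0.030341
x=0.630000, y=0.030341:
  k1 = f(0.630000, 0.030341) = 2.076688
  k2 = f(0.760000, 0.300310) = 2.225171
  y ← 0.030341 + (0.13/2)·(2.076688 + 2.225171) = 0.309962
y(0.76) ≈ 0.3100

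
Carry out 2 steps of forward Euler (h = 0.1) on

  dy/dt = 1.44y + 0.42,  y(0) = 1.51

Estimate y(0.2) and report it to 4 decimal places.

Euler: y_{n+1} = y_n + h·f(t_n, y_n).
t=0.000000, y=1.510000: f=2.594400 → y ← 1.510000 + 0.1·2.594400 = 1.769440
t=0.100000, y=1.769440: f=2.967994 → y ← 1.769440 + 0.1·2.967994 = 2.066239
y(0.2) ≈ 2.0662

2.0662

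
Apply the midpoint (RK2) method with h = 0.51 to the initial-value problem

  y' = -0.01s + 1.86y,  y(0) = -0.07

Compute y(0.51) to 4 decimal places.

-0.1692

Midpoint: k1 = f(s_n, y_n); k2 = f(s_n + h/2, y_n + (h/2)·k1); y_{n+1} = y_n + h·k2.
s=0.000000, y=-0.070000:
  k1 = f(0.000000, -0.070000) = -0.130200
  k2 = f(0.255000, -0.103201) = -0.194504
  y ← -0.070000 + 0.51·(-0.194504) = -0.169197
y(0.51) ≈ -0.1692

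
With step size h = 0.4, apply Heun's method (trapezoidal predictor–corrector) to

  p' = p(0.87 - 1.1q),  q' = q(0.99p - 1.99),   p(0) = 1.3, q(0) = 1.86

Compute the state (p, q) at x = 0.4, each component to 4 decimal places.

0.9115, 1.2486

Heun on (p,q): k1 = f(x_n, state_n); k2 = f(x_n + h, state_n + h·k1); state_{n+1} = state_n + (h/2)·(k1 + k2).
0.000000: (1.300000, 1.860000)
  k1 = (-1.528800, -1.307580)
  predictor → (0.688480, 1.336968)
  k2 = (-0.413546, -1.749295)
  → (0.911531, 1.248625)
(p(0.4), q(0.4)) ≈ (0.9115, 1.2486)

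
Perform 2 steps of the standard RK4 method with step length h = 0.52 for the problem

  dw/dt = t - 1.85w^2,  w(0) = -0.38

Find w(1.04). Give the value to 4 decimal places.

-0.1010

RK4: k1 = f(t_n, w_n); k2 = f(t_n + h/2, w_n + (h/2)·k1); k3 = f(t_n + h/2, w_n + (h/2)·k2); k4 = f(t_n + h, w_n + h·k3); w_{n+1} = w_n + (h/6)·(k1 + 2k2 + 2k3 + k4).
t=0.000000, w=-0.380000:
  k1 = f(0.000000, -0.380000) = -0.267140
  k2 = f(0.260000, -0.449456) = -0.113720
  k3 = f(0.260000, -0.409567) = -0.050329
  k4 = f(0.520000, -0.406171) = 0.214796
  w ← -0.380000 + (0.52/6)·(k1 + 2k2 + 2k3 + k4) = -0.412972
t=0.520000, w=-0.412972:
  k1 = f(0.520000, -0.412972) = 0.204491
  k2 = f(0.780000, -0.359804) = 0.540501
  k3 = f(0.780000, -0.272441) = 0.642685
  k4 = f(1.040000, -0.078776) = 1.028520
  w ← -0.412972 + (0.52/6)·(k1 + 2k2 + 2k3 + k4) = -0.101025
w(1.04) ≈ -0.1010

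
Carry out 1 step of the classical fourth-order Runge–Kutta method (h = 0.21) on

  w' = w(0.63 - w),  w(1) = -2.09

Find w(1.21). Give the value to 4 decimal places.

RK4: k1 = f(t_n, w_n); k2 = f(t_n + h/2, w_n + (h/2)·k1); k3 = f(t_n + h/2, w_n + (h/2)·k2); k4 = f(t_n + h, w_n + h·k3); w_{n+1} = w_n + (h/6)·(k1 + 2k2 + 2k3 + k4).
t=1.000000, w=-2.090000:
  k1 = f(1.000000, -2.090000) = -5.684800
  k2 = f(1.105000, -2.686904) = -8.912203
  k3 = f(1.105000, -3.025781) = -11.061595
  k4 = f(1.210000, -4.412935) = -22.254143
  w ← -2.090000 + (0.21/6)·(k1 + 2k2 + 2k3 + k4) = -4.466029
w(1.21) ≈ -4.4660

-4.4660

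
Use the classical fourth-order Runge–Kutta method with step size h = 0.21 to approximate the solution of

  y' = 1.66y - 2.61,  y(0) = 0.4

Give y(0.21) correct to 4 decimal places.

-0.0889

RK4: k1 = f(s_n, y_n); k2 = f(s_n + h/2, y_n + (h/2)·k1); k3 = f(s_n + h/2, y_n + (h/2)·k2); k4 = f(s_n + h, y_n + h·k3); y_{n+1} = y_n + (h/6)·(k1 + 2k2 + 2k3 + k4).
s=0.000000, y=0.400000:
  k1 = f(0.000000, 0.400000) = -1.946000
  k2 = f(0.105000, 0.195670) = -2.285188
  k3 = f(0.105000, 0.160055) = -2.344308
  k4 = f(0.210000, -0.092305) = -2.763226
  y ← 0.400000 + (0.21/6)·(k1 + 2k2 + 2k3 + k4) = -0.088888
y(0.21) ≈ -0.0889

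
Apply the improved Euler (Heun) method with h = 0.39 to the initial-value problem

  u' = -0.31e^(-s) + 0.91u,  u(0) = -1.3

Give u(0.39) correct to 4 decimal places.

Heun: k1 = f(s_n, u_n); k2 = f(s_n + h, u_n + h·k1); u_{n+1} = u_n + (h/2)·(k1 + k2).
s=0.000000, u=-1.300000:
  k1 = f(0.000000, -1.300000) = -1.493000
  k2 = f(0.390000, -1.882270) = -1.922753
  u ← -1.300000 + (0.39/2)·(-1.493000 + (-1.922753)) = -1.966072
u(0.39) ≈ -1.9661

-1.9661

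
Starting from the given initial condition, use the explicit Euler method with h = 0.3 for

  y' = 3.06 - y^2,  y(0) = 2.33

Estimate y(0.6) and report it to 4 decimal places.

Euler: y_{n+1} = y_n + h·f(x_n, y_n).
x=0.000000, y=2.330000: f=-2.368900 → y ← 2.330000 + 0.3·(-2.368900) = 1.619330
x=0.300000, y=1.619330: f=0.437770 → y ← 1.619330 + 0.3·0.437770 = 1.750661
y(0.6) ≈ 1.7507

1.7507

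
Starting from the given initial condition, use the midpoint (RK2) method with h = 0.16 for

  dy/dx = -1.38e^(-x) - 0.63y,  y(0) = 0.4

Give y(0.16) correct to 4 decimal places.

0.1690

Midpoint: k1 = f(x_n, y_n); k2 = f(x_n + h/2, y_n + (h/2)·k1); y_{n+1} = y_n + h·k2.
x=0.000000, y=0.400000:
  k1 = f(0.000000, 0.400000) = -1.632000
  k2 = f(0.080000, 0.269440) = -1.443648
  y ← 0.400000 + 0.16·(-1.443648) = 0.169016
y(0.16) ≈ 0.1690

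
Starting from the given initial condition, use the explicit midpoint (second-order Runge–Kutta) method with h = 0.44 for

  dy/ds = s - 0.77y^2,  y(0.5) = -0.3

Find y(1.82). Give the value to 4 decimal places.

Midpoint: k1 = f(s_n, y_n); k2 = f(s_n + h/2, y_n + (h/2)·k1); y_{n+1} = y_n + h·k2.
s=0.500000, y=-0.300000:
  k1 = f(0.500000, -0.300000) = 0.430700
  k2 = f(0.720000, -0.205246) = 0.687563
  y ← -0.300000 + 0.44·0.687563 = 0.002528
s=0.940000, y=0.002528:
  k1 = f(0.940000, 0.002528) = 0.939995
  k2 = f(1.160000, 0.209327) = 1.126260
  y ← 0.002528 + 0.44·1.126260 = 0.498082
s=1.380000, y=0.498082:
  k1 = f(1.380000, 0.498082) = 1.188974
  k2 = f(1.600000, 0.759657) = 1.155650
  y ← 0.498082 + 0.44·1.155650 = 1.006568
y(1.82) ≈ 1.0066

1.0066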